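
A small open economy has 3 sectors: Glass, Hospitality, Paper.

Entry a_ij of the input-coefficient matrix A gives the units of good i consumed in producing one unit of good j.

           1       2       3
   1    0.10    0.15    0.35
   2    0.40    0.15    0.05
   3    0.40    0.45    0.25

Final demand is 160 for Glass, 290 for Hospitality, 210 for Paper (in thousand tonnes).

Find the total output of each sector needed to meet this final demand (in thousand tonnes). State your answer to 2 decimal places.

I − A =
  [   0.90    -0.15    -0.35]
  [  -0.40     0.85    -0.05]
  [  -0.40    -0.45     0.75]
Cofactors of I−A, C_ij = (−1)^(i+j)·(minor ij) (rows/columns in the sector order above):
  C_11 = (0.85)(0.75) − (-0.05)(-0.45) = 0.6150
  C_12 = −[(-0.40)(0.75) − (-0.05)(-0.40)] = 0.3200
  C_13 = (-0.40)(-0.45) − (0.85)(-0.40) = 0.5200
  C_21 = −[(-0.15)(0.75) − (-0.35)(-0.45)] = 0.2700
  C_22 = (0.90)(0.75) − (-0.35)(-0.40) = 0.5350
  C_23 = −[(0.90)(-0.45) − (-0.15)(-0.40)] = 0.4650
  C_31 = (-0.15)(-0.05) − (-0.35)(0.85) = 0.3050
  C_32 = −[(0.90)(-0.05) − (-0.35)(-0.40)] = 0.1850
  C_33 = (0.90)(0.85) − (-0.15)(-0.40) = 0.7050
det(I−A) = Σ_j (I−A)_1j·C_1j = (0.90)(0.6150) + (-0.15)(0.3200) + (-0.35)(0.5200) = 0.3235
adj(I−A) = Cᵀ =
  [ 0.6150   0.2700   0.3050]
  [ 0.3200   0.5350   0.1850]
  [ 0.5200   0.4650   0.7050]
(I − A)⁻¹ = adj(I−A) / det(I−A) ≈
  [   1.9011     0.8346     0.9428]
  [   0.9892     1.6538     0.5719]
  [   1.6074     1.4374     2.1793]
x = (I − A)⁻¹ d = adj(I−A)·d / det(I−A), with det(I−A) = 0.3235:
  x_1 = (0.6150·160 + 0.2700·290 + 0.3050·210) / 0.3235 = 240.75 / 0.3235 ≈ 744.20
  x_2 = (0.3200·160 + 0.5350·290 + 0.1850·210) / 0.3235 = 245.20 / 0.3235 ≈ 757.96
  x_3 = (0.5200·160 + 0.4650·290 + 0.7050·210) / 0.3235 = 366.10 / 0.3235 ≈ 1131.68

x_1 = 744.20, x_2 = 757.96, x_3 = 1131.68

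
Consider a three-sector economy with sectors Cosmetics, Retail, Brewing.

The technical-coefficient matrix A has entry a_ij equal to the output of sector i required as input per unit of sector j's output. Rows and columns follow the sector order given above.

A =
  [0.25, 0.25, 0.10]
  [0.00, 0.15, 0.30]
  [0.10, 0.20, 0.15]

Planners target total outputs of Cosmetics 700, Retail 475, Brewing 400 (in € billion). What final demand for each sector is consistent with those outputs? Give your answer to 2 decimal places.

d_C = 366.25, d_R = 283.75, d_B = 175.00

I − A =
  [   0.75    -0.25    -0.10]
  [   0.00     0.85    -0.30]
  [  -0.10    -0.20     0.85]
d = (I − A) x:
  d_C = (+0.75)·700 + (-0.25)·475 + (-0.10)·400 = 366.25
  d_R = (+0.00)·700 + (+0.85)·475 + (-0.30)·400 = 283.75
  d_B = (-0.10)·700 + (-0.20)·475 + (+0.85)·400 = 175.00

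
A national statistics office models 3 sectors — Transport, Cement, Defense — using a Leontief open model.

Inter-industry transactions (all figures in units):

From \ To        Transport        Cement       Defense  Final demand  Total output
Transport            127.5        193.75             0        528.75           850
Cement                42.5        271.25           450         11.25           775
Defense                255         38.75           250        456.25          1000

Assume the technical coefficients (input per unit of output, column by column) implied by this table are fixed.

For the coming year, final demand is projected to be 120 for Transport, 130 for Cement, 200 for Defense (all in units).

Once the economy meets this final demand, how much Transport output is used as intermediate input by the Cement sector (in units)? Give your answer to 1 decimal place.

Technical coefficients a_ij = z_ij / X_j:
  a_TT = 127.5/850 = 0.15, a_CT = 42.5/850 = 0.05, a_DT = 255/850 = 0.30
  a_TC = 193.75/775 = 0.25, a_CC = 271.25/775 = 0.35, a_DC = 38.75/775 = 0.05
  a_TD = 0/1000 = 0.00, a_CD = 450/1000 = 0.45, a_DD = 250/1000 = 0.25
I − A =
  [   0.85    -0.25     0.00]
  [  -0.05     0.65    -0.45]
  [  -0.30    -0.05     0.75]
Cofactors of I−A, C_ij = (−1)^(i+j)·(minor ij) (rows/columns in the sector order above):
  C_11 = (0.65)(0.75) − (-0.45)(-0.05) = 0.4650
  C_12 = −[(-0.05)(0.75) − (-0.45)(-0.30)] = 0.1725
  C_13 = (-0.05)(-0.05) − (0.65)(-0.30) = 0.1975
  C_21 = −[(-0.25)(0.75) − (0.00)(-0.05)] = 0.1875
  C_22 = (0.85)(0.75) − (0.00)(-0.30) = 0.6375
  C_23 = −[(0.85)(-0.05) − (-0.25)(-0.30)] = 0.1175
  C_31 = (-0.25)(-0.45) − (0.00)(0.65) = 0.1125
  C_32 = −[(0.85)(-0.45) − (0.00)(-0.05)] = 0.3825
  C_33 = (0.85)(0.65) − (-0.25)(-0.05) = 0.5400
det(I−A) = Σ_j (I−A)_1j·C_1j = (0.85)(0.4650) + (-0.25)(0.1725) + (0.00)(0.1975) = 0.352125
adj(I−A) = Cᵀ =
  [ 0.4650   0.1875   0.1125]
  [ 0.1725   0.6375   0.3825]
  [ 0.1975   0.1175   0.5400]
(I − A)⁻¹ = adj(I−A) / det(I−A) ≈
  [   1.3206     0.5325     0.3195]
  [   0.4899     1.8104     1.0863]
  [   0.5609     0.3337     1.5335]
First solve x = (I − A)⁻¹ d = adj(I−A)·d / det(I−A); in particular x_C = (0.1725·120 + 0.6375·130 + 0.3825·200) / 0.352125 = 180.075 / 0.352125 ≈ 511.395.
Intermediate flow from T to C: z_TC = a_TC · x_C = 0.25 × 180.075 / 0.352125 = 45.01875 / 0.352125 ≈ 127.8.

z_TC = 127.8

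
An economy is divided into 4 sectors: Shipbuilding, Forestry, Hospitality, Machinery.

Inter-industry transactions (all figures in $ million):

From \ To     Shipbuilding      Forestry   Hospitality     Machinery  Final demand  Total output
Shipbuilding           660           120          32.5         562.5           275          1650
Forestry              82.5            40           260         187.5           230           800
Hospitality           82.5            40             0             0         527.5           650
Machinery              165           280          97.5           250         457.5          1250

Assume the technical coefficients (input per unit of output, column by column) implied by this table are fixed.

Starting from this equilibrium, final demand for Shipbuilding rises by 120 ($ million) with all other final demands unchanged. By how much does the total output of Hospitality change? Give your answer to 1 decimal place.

Δx_H = 13.3

Technical coefficients a_ij = z_ij / X_j:
  a_SS = 660/1650 = 0.40, a_FS = 82.5/1650 = 0.05, a_HS = 82.5/1650 = 0.05, a_MS = 165/1650 = 0.10
  a_SF = 120/800 = 0.15, a_FF = 40/800 = 0.05, a_HF = 40/800 = 0.05, a_MF = 280/800 = 0.35
  a_SH = 32.5/650 = 0.05, a_FH = 260/650 = 0.40, a_HH = 0/650 = 0.00, a_MH = 97.5/650 = 0.15
  a_SM = 562.5/1250 = 0.45, a_FM = 187.5/1250 = 0.15, a_HM = 0/1250 = 0.00, a_MM = 250/1250 = 0.20
I − A =
  [   0.60    -0.15    -0.05    -0.45]
  [  -0.05     0.95    -0.40    -0.15]
  [  -0.05    -0.05     1.00     0.00]
  [  -0.10    -0.35    -0.15     0.80]
Compute the cofactors C_ij = (−1)^(i+j)·(3×3 minor ij) of I−A; the adjugate is their transpose:
adj(I−A) = Cᵀ =
  [ 0.690375   0.282875   0.213875   0.441375]
  [ 0.072125   0.429625   0.193625   0.121125]
  [ 0.038125   0.035625   0.365625   0.028125]
  [ 0.125000   0.230000   0.180000   0.545000]
det(I−A) = Σ_j (I−A)_1j·C_1j = (0.60)(0.690375) + (-0.15)(0.072125) + (-0.05)(0.038125) + (-0.45)(0.125000) = 0.34525
(I − A)⁻¹ = adj(I−A) / det(I−A) ≈
  [   1.9996     0.8193     0.6195     1.2784]
  [   0.2089     1.2444     0.5608     0.3508]
  [   0.1104     0.1032     1.0590     0.0815]
  [   0.3621     0.6662     0.5214     1.5786]
Δx = (I − A)⁻¹ Δd with Δd having +120 in the Shipbuilding component and 0 elsewhere.
So Δx_H = L_HS · (+120), where L_HS = adj(I−A)_HS / det(I−A) = 0.038125 / 0.34525.
Δx_H = 0.038125 × (+120) / 0.34525 = 4.575 / 0.34525 ≈ 13.3.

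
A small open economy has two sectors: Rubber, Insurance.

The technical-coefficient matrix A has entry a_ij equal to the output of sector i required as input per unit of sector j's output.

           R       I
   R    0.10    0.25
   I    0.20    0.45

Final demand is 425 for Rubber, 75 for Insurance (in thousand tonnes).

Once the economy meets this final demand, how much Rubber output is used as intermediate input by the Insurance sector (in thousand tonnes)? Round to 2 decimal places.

I − A =
  [   0.90    -0.25]
  [  -0.20     0.55]
det(I−A) = (0.90)(0.55) − (-0.25)(-0.20) = 0.4450
adj(I−A) = [[0.55, 0.25], [0.20, 0.90]]
(I − A)⁻¹ = adj(I−A) / det(I−A) ≈
  [   1.2360     0.5618]
  [   0.4494     2.0225]
First solve x = (I − A)⁻¹ d = adj(I−A)·d / det(I−A); in particular x_I = (0.20·425 + 0.90·75) / 0.4450 = 152.50 / 0.4450 ≈ 342.6966.
Intermediate flow from R to I: z_RI = a_RI · x_I = 0.25 × 152.50 / 0.4450 = 38.125 / 0.4450 ≈ 85.67.

z_RI = 85.67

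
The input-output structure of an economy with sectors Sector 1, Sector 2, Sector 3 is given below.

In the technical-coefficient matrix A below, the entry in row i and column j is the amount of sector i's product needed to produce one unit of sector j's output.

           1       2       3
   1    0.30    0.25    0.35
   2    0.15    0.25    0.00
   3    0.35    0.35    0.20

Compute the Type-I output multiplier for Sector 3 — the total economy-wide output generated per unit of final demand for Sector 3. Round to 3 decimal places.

I − A =
  [   0.70    -0.25    -0.35]
  [  -0.15     0.75     0.00]
  [  -0.35    -0.35     0.80]
Cofactors of I−A, C_ij = (−1)^(i+j)·(minor ij) (rows/columns in the sector order above):
  C_11 = (0.75)(0.80) − (0.00)(-0.35) = 0.6000
  C_12 = −[(-0.15)(0.80) − (0.00)(-0.35)] = 0.1200
  C_13 = (-0.15)(-0.35) − (0.75)(-0.35) = 0.3150
  C_21 = −[(-0.25)(0.80) − (-0.35)(-0.35)] = 0.3225
  C_22 = (0.70)(0.80) − (-0.35)(-0.35) = 0.4375
  C_23 = −[(0.70)(-0.35) − (-0.25)(-0.35)] = 0.3325
  C_31 = (-0.25)(0.00) − (-0.35)(0.75) = 0.2625
  C_32 = −[(0.70)(0.00) − (-0.35)(-0.15)] = 0.0525
  C_33 = (0.70)(0.75) − (-0.25)(-0.15) = 0.4875
det(I−A) = Σ_j (I−A)_1j·C_1j = (0.70)(0.6000) + (-0.25)(0.1200) + (-0.35)(0.3150) = 0.27975
adj(I−A) = Cᵀ =
  [ 0.6000   0.3225   0.2625]
  [ 0.1200   0.4375   0.0525]
  [ 0.3150   0.3325   0.4875]
(I − A)⁻¹ = adj(I−A) / det(I−A) ≈
  [   2.1448     1.1528     0.9383]
  [   0.4290     1.5639     0.1877]
  [   1.1260     1.1886     1.7426]
The output multiplier for sector j is the column-j sum of the Leontief inverse (I − A)⁻¹ = adj(I−A) / det(I−A).
Column 3 of adj(I−A): (0.2625, 0.0525, 0.4875); det(I−A) = 0.27975.
m_3 = (0.2625 + 0.0525 + 0.4875) / 0.27975 = 0.8025 / 0.27975 ≈ 2.869.

m_3 = 2.869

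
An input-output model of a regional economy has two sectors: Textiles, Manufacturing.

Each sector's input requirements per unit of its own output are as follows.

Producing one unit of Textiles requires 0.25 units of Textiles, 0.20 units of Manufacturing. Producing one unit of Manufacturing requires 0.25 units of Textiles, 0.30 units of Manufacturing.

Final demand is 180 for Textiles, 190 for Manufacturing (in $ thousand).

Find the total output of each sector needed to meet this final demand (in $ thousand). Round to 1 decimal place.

I − A =
  [   0.75    -0.25]
  [  -0.20     0.70]
det(I−A) = (0.75)(0.70) − (-0.25)(-0.20) = 0.4750
adj(I−A) = [[0.70, 0.25], [0.20, 0.75]]
(I − A)⁻¹ = adj(I−A) / det(I−A) ≈
  [   1.4737     0.5263]
  [   0.4211     1.5789]
x = (I − A)⁻¹ d = adj(I−A)·d / det(I−A), with det(I−A) = 0.4750:
  x_T = (0.70·180 + 0.25·190) / 0.4750 = 173.50 / 0.4750 ≈ 365.3
  x_M = (0.20·180 + 0.75·190) / 0.4750 = 178.50 / 0.4750 ≈ 375.8

x_T = 365.3, x_M = 375.8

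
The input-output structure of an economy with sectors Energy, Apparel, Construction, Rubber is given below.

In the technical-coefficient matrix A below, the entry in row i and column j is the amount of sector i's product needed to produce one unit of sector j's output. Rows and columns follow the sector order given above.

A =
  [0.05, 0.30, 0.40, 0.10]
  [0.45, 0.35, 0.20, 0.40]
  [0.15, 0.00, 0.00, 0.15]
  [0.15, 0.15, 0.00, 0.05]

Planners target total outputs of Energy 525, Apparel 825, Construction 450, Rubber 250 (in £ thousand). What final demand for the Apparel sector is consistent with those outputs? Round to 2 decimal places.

d_A = 110.00

I − A =
  [   0.95    -0.30    -0.40    -0.10]
  [  -0.45     0.65    -0.20    -0.40]
  [  -0.15     0.00     1.00    -0.15]
  [  -0.15    -0.15     0.00     0.95]
d = (I − A) x:
  d_E = (+0.95)·525 + (-0.30)·825 + (-0.40)·450 + (-0.10)·250 = 46.25
  d_A = (-0.45)·525 + (+0.65)·825 + (-0.20)·450 + (-0.40)·250 = 110.00
  d_C = (-0.15)·525 + (+0.00)·825 + (+1.00)·450 + (-0.15)·250 = 333.75
  d_R = (-0.15)·525 + (-0.15)·825 + (+0.00)·450 + (+0.95)·250 = 35.00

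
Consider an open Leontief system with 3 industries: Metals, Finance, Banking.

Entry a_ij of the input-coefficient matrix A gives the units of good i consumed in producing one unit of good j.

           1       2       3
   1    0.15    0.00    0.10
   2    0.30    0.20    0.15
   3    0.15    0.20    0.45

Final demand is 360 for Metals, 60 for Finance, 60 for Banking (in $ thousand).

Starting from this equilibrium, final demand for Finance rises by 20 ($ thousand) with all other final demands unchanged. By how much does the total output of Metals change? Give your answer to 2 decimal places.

I − A =
  [   0.85     0.00    -0.10]
  [  -0.30     0.80    -0.15]
  [  -0.15    -0.20     0.55]
Cofactors of I−A, C_ij = (−1)^(i+j)·(minor ij) (rows/columns in the sector order above):
  C_11 = (0.80)(0.55) − (-0.15)(-0.20) = 0.4100
  C_12 = −[(-0.30)(0.55) − (-0.15)(-0.15)] = 0.1875
  C_13 = (-0.30)(-0.20) − (0.80)(-0.15) = 0.1800
  C_21 = −[(0.00)(0.55) − (-0.10)(-0.20)] = 0.0200
  C_22 = (0.85)(0.55) − (-0.10)(-0.15) = 0.4525
  C_23 = −[(0.85)(-0.20) − (0.00)(-0.15)] = 0.1700
  C_31 = (0.00)(-0.15) − (-0.10)(0.80) = 0.0800
  C_32 = −[(0.85)(-0.15) − (-0.10)(-0.30)] = 0.1575
  C_33 = (0.85)(0.80) − (0.00)(-0.30) = 0.6800
det(I−A) = Σ_j (I−A)_1j·C_1j = (0.85)(0.4100) + (0.00)(0.1875) + (-0.10)(0.1800) = 0.3305
adj(I−A) = Cᵀ =
  [ 0.4100   0.0200   0.0800]
  [ 0.1875   0.4525   0.1575]
  [ 0.1800   0.1700   0.6800]
(I − A)⁻¹ = adj(I−A) / det(I−A) ≈
  [   1.2405     0.0605     0.2421]
  [   0.5673     1.3691     0.4766]
  [   0.5446     0.5144     2.0575]
Δx = (I − A)⁻¹ Δd with Δd having +20 in the Finance component and 0 elsewhere.
So Δx_1 = L_12 · (+20), where L_12 = adj(I−A)_12 / det(I−A) = 0.0200 / 0.3305.
Δx_1 = 0.0200 × (+20) / 0.3305 = 0.40 / 0.3305 ≈ 1.21.

Δx_1 = 1.21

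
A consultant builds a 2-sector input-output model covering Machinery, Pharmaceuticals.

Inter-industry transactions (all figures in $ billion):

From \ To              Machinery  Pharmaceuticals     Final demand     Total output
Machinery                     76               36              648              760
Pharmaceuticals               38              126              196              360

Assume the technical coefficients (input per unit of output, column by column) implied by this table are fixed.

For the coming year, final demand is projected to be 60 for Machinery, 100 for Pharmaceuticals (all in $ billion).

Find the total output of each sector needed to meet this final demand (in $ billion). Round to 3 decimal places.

x_M = 84.483, x_P = 160.345

Technical coefficients a_ij = z_ij / X_j:
  a_MM = 76/760 = 0.10, a_PM = 38/760 = 0.05
  a_MP = 36/360 = 0.10, a_PP = 126/360 = 0.35
I − A =
  [   0.90    -0.10]
  [  -0.05     0.65]
det(I−A) = (0.90)(0.65) − (-0.10)(-0.05) = 0.5800
adj(I−A) = [[0.65, 0.10], [0.05, 0.90]]
(I − A)⁻¹ = adj(I−A) / det(I−A) ≈
  [   1.1207     0.1724]
  [   0.0862     1.5517]
x = (I − A)⁻¹ d = adj(I−A)·d / det(I−A), with det(I−A) = 0.5800:
  x_M = (0.65·60 + 0.10·100) / 0.5800 = 49.00 / 0.5800 ≈ 84.483
  x_P = (0.05·60 + 0.90·100) / 0.5800 = 93.00 / 0.5800 ≈ 160.345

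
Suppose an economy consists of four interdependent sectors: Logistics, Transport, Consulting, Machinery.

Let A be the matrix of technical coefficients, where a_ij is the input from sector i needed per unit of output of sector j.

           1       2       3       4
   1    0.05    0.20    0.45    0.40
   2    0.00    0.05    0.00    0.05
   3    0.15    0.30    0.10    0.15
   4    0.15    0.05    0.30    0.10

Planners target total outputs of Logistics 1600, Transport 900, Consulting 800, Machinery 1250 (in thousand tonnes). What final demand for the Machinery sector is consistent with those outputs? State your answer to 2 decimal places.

d_4 = 600.00

I − A =
  [   0.95    -0.20    -0.45    -0.40]
  [   0.00     0.95     0.00    -0.05]
  [  -0.15    -0.30     0.90    -0.15]
  [  -0.15    -0.05    -0.30     0.90]
d = (I − A) x:
  d_1 = (+0.95)·1600 + (-0.20)·900 + (-0.45)·800 + (-0.40)·1250 = 480.00
  d_2 = (+0.00)·1600 + (+0.95)·900 + (+0.00)·800 + (-0.05)·1250 = 792.50
  d_3 = (-0.15)·1600 + (-0.30)·900 + (+0.90)·800 + (-0.15)·1250 = 22.50
  d_4 = (-0.15)·1600 + (-0.05)·900 + (-0.30)·800 + (+0.90)·1250 = 600.00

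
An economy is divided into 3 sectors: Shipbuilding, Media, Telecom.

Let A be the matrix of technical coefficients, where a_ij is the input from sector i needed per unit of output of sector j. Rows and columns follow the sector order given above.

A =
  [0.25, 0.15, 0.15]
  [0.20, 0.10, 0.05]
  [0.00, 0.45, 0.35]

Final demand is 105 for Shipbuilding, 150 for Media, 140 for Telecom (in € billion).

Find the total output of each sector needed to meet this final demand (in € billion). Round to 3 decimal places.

x_S = 266.827, x_M = 247.445, x_T = 386.692

I − A =
  [   0.75    -0.15    -0.15]
  [  -0.20     0.90    -0.05]
  [   0.00    -0.45     0.65]
Cofactors of I−A, C_ij = (−1)^(i+j)·(minor ij) (rows/columns in the sector order above):
  C_11 = (0.90)(0.65) − (-0.05)(-0.45) = 0.5625
  C_12 = −[(-0.20)(0.65) − (-0.05)(0.00)] = 0.1300
  C_13 = (-0.20)(-0.45) − (0.90)(0.00) = 0.0900
  C_21 = −[(-0.15)(0.65) − (-0.15)(-0.45)] = 0.1650
  C_22 = (0.75)(0.65) − (-0.15)(0.00) = 0.4875
  C_23 = −[(0.75)(-0.45) − (-0.15)(0.00)] = 0.3375
  C_31 = (-0.15)(-0.05) − (-0.15)(0.90) = 0.1425
  C_32 = −[(0.75)(-0.05) − (-0.15)(-0.20)] = 0.0675
  C_33 = (0.75)(0.90) − (-0.15)(-0.20) = 0.6450
det(I−A) = Σ_j (I−A)_1j·C_1j = (0.75)(0.5625) + (-0.15)(0.1300) + (-0.15)(0.0900) = 0.388875
adj(I−A) = Cᵀ =
  [ 0.5625   0.1650   0.1425]
  [ 0.1300   0.4875   0.0675]
  [ 0.0900   0.3375   0.6450]
(I − A)⁻¹ = adj(I−A) / det(I−A) ≈
  [   1.4465     0.4243     0.3664]
  [   0.3343     1.2536     0.1736]
  [   0.2314     0.8679     1.6586]
x = (I − A)⁻¹ d = adj(I−A)·d / det(I−A), with det(I−A) = 0.388875:
  x_S = (0.5625·105 + 0.1650·150 + 0.1425·140) / 0.388875 = 103.7625 / 0.388875 ≈ 266.827
  x_M = (0.1300·105 + 0.4875·150 + 0.0675·140) / 0.388875 = 96.225 / 0.388875 ≈ 247.445
  x_T = (0.0900·105 + 0.3375·150 + 0.6450·140) / 0.388875 = 150.375 / 0.388875 ≈ 386.692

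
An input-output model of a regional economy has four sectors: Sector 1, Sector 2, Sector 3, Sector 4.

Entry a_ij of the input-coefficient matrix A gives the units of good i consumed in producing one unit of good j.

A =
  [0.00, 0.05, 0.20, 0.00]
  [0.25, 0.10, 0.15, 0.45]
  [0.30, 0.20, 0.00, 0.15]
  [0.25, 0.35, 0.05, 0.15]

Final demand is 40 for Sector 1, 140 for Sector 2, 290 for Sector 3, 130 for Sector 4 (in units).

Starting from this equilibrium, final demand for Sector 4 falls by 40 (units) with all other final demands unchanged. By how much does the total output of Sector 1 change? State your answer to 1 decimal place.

Δx_1 = -5.7

I − A =
  [   1.00    -0.05    -0.20     0.00]
  [  -0.25     0.90    -0.15    -0.45]
  [  -0.30    -0.20     1.00    -0.15]
  [  -0.25    -0.35    -0.05     0.85]
Compute the cofactors C_ij = (−1)^(i+j)·(3×3 minor ij) of I−A; the adjugate is their transpose:
adj(I−A) = Cᵀ =
  [ 0.562875   0.086625   0.129000   0.068625]
  [ 0.373750   0.784000   0.215000   0.453000]
  [ 0.294125   0.237125   0.591250   0.229875]
  [ 0.336750   0.362250   0.161250   0.791250]
det(I−A) = Σ_j (I−A)_1j·C_1j = (1.00)(0.562875) + (-0.05)(0.373750) + (-0.20)(0.294125) + (0.00)(0.336750) = 0.4853625
(I − A)⁻¹ = adj(I−A) / det(I−A) ≈
  [   1.1597     0.1785     0.2658     0.1414]
  [   0.7700     1.6153     0.4430     0.9333]
  [   0.6060     0.4886     1.2182     0.4736]
  [   0.6938     0.7463     0.3322     1.6302]
Δx = (I − A)⁻¹ Δd with Δd having -40 in the Sector 4 component and 0 elsewhere.
So Δx_1 = L_14 · (-40), where L_14 = adj(I−A)_14 / det(I−A) = 0.068625 / 0.4853625.
Δx_1 = 0.068625 × (-40) / 0.4853625 = -2.745 / 0.4853625 ≈ -5.7.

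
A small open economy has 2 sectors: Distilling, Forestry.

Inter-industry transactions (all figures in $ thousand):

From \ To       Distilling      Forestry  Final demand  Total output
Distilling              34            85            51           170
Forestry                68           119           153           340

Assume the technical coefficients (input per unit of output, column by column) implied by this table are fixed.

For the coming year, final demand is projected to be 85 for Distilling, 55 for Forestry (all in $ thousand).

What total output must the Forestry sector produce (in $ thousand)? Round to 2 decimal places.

Technical coefficients a_ij = z_ij / X_j:
  a_11 = 34/170 = 0.20, a_21 = 68/170 = 0.40
  a_12 = 85/340 = 0.25, a_22 = 119/340 = 0.35
I − A =
  [   0.80    -0.25]
  [  -0.40     0.65]
det(I−A) = (0.80)(0.65) − (-0.25)(-0.40) = 0.4200
adj(I−A) = [[0.65, 0.25], [0.40, 0.80]]
(I − A)⁻¹ = adj(I−A) / det(I−A) ≈
  [   1.5476     0.5952]
  [   0.9524     1.9048]
x = (I − A)⁻¹ d = adj(I−A)·d / det(I−A), with det(I−A) = 0.4200:
  x_1 = (0.65·85 + 0.25·55) / 0.4200 = 69.00 / 0.4200 ≈ 164.29
  x_2 = (0.40·85 + 0.80·55) / 0.4200 = 78.00 / 0.4200 ≈ 185.71

x_2 = 185.71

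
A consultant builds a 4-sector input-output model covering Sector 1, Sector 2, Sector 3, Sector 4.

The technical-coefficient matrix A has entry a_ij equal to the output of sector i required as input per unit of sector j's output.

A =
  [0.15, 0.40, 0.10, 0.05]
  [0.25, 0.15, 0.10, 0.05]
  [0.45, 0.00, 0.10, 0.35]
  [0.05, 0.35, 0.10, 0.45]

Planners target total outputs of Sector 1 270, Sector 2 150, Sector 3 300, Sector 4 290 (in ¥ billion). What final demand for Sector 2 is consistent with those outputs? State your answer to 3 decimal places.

d_2 = 15.500

I − A =
  [   0.85    -0.40    -0.10    -0.05]
  [  -0.25     0.85    -0.10    -0.05]
  [  -0.45     0.00     0.90    -0.35]
  [  -0.05    -0.35    -0.10     0.55]
d = (I − A) x:
  d_1 = (+0.85)·270 + (-0.40)·150 + (-0.10)·300 + (-0.05)·290 = 125.000
  d_2 = (-0.25)·270 + (+0.85)·150 + (-0.10)·300 + (-0.05)·290 = 15.500
  d_3 = (-0.45)·270 + (+0.00)·150 + (+0.90)·300 + (-0.35)·290 = 47.000
  d_4 = (-0.05)·270 + (-0.35)·150 + (-0.10)·300 + (+0.55)·290 = 63.500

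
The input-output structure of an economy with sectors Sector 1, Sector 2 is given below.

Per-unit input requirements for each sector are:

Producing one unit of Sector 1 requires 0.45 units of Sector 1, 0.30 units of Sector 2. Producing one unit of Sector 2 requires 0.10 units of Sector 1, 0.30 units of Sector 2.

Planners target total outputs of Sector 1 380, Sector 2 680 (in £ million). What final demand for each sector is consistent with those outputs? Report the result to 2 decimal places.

d_1 = 141.00, d_2 = 362.00

I − A =
  [   0.55    -0.10]
  [  -0.30     0.70]
d = (I − A) x:
  d_1 = (+0.55)·380 + (-0.10)·680 = 141.00
  d_2 = (-0.30)·380 + (+0.70)·680 = 362.00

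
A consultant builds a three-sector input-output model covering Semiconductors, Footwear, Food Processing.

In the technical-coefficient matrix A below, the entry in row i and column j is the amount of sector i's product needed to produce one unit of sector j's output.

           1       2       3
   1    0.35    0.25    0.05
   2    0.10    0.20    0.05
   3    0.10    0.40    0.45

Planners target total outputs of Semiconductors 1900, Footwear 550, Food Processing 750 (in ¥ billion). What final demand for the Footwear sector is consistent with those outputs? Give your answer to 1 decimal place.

d_2 = 212.5

I − A =
  [   0.65    -0.25    -0.05]
  [  -0.10     0.80    -0.05]
  [  -0.10    -0.40     0.55]
d = (I − A) x:
  d_1 = (+0.65)·1900 + (-0.25)·550 + (-0.05)·750 = 1060.0
  d_2 = (-0.10)·1900 + (+0.80)·550 + (-0.05)·750 = 212.5
  d_3 = (-0.10)·1900 + (-0.40)·550 + (+0.55)·750 = 2.5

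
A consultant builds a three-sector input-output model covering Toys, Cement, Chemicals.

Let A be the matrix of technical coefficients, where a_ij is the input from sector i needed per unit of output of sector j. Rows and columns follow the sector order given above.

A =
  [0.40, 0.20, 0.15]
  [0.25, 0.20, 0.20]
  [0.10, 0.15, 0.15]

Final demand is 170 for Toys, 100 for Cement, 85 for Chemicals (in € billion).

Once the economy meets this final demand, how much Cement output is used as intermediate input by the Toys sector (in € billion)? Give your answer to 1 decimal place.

I − A =
  [   0.60    -0.20    -0.15]
  [  -0.25     0.80    -0.20]
  [  -0.10    -0.15     0.85]
Cofactors of I−A, C_ij = (−1)^(i+j)·(minor ij) (rows/columns in the sector order above):
  C_11 = (0.80)(0.85) − (-0.20)(-0.15) = 0.6500
  C_12 = −[(-0.25)(0.85) − (-0.20)(-0.10)] = 0.2325
  C_13 = (-0.25)(-0.15) − (0.80)(-0.10) = 0.1175
  C_21 = −[(-0.20)(0.85) − (-0.15)(-0.15)] = 0.1925
  C_22 = (0.60)(0.85) − (-0.15)(-0.10) = 0.4950
  C_23 = −[(0.60)(-0.15) − (-0.20)(-0.10)] = 0.1100
  C_31 = (-0.20)(-0.20) − (-0.15)(0.80) = 0.1600
  C_32 = −[(0.60)(-0.20) − (-0.15)(-0.25)] = 0.1575
  C_33 = (0.60)(0.80) − (-0.20)(-0.25) = 0.4300
det(I−A) = Σ_j (I−A)_1j·C_1j = (0.60)(0.6500) + (-0.20)(0.2325) + (-0.15)(0.1175) = 0.325875
adj(I−A) = Cᵀ =
  [ 0.6500   0.1925   0.1600]
  [ 0.2325   0.4950   0.1575]
  [ 0.1175   0.1100   0.4300]
(I − A)⁻¹ = adj(I−A) / det(I−A) ≈
  [   1.9946     0.5907     0.4910]
  [   0.7135     1.5190     0.4833]
  [   0.3606     0.3376     1.3195]
First solve x = (I − A)⁻¹ d = adj(I−A)·d / det(I−A); in particular x_1 = (0.6500·170 + 0.1925·100 + 0.1600·85) / 0.325875 = 143.35 / 0.325875 ≈ 439.893.
Intermediate flow from 2 to 1: z_21 = a_21 · x_1 = 0.25 × 143.35 / 0.325875 = 35.8375 / 0.325875 ≈ 110.0.

z_21 = 110.0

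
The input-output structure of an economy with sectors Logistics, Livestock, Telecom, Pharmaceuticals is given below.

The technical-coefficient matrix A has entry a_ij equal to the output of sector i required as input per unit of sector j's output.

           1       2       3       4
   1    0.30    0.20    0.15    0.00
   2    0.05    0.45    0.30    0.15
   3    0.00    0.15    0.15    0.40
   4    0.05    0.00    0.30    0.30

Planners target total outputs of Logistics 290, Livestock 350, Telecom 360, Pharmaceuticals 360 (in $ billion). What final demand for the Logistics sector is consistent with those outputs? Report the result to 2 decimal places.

I − A =
  [   0.70    -0.20    -0.15     0.00]
  [  -0.05     0.55    -0.30    -0.15]
  [   0.00    -0.15     0.85    -0.40]
  [  -0.05     0.00    -0.30     0.70]
d = (I − A) x:
  d_1 = (+0.70)·290 + (-0.20)·350 + (-0.15)·360 + (+0.00)·360 = 79.00
  d_2 = (-0.05)·290 + (+0.55)·350 + (-0.30)·360 + (-0.15)·360 = 16.00
  d_3 = (+0.00)·290 + (-0.15)·350 + (+0.85)·360 + (-0.40)·360 = 109.50
  d_4 = (-0.05)·290 + (+0.00)·350 + (-0.30)·360 + (+0.70)·360 = 129.50

d_1 = 79.00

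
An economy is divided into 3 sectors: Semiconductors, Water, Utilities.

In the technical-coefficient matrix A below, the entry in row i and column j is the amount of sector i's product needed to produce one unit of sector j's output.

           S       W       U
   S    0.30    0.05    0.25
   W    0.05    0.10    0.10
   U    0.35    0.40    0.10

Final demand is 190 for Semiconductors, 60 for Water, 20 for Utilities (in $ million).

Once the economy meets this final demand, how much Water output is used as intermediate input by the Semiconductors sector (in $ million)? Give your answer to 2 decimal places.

z_WS = 17.68

I − A =
  [   0.70    -0.05    -0.25]
  [  -0.05     0.90    -0.10]
  [  -0.35    -0.40     0.90]
Cofactors of I−A, C_ij = (−1)^(i+j)·(minor ij) (rows/columns in the sector order above):
  C_11 = (0.90)(0.90) − (-0.10)(-0.40) = 0.7700
  C_12 = −[(-0.05)(0.90) − (-0.10)(-0.35)] = 0.0800
  C_13 = (-0.05)(-0.40) − (0.90)(-0.35) = 0.3350
  C_21 = −[(-0.05)(0.90) − (-0.25)(-0.40)] = 0.1450
  C_22 = (0.70)(0.90) − (-0.25)(-0.35) = 0.5425
  C_23 = −[(0.70)(-0.40) − (-0.05)(-0.35)] = 0.2975
  C_31 = (-0.05)(-0.10) − (-0.25)(0.90) = 0.2300
  C_32 = −[(0.70)(-0.10) − (-0.25)(-0.05)] = 0.0825
  C_33 = (0.70)(0.90) − (-0.05)(-0.05) = 0.6275
det(I−A) = Σ_j (I−A)_1j·C_1j = (0.70)(0.7700) + (-0.05)(0.0800) + (-0.25)(0.3350) = 0.45125
adj(I−A) = Cᵀ =
  [ 0.7700   0.1450   0.2300]
  [ 0.0800   0.5425   0.0825]
  [ 0.3350   0.2975   0.6275]
(I − A)⁻¹ = adj(I−A) / det(I−A) ≈
  [   1.7064     0.3213     0.5097]
  [   0.1773     1.2022     0.1828]
  [   0.7424     0.6593     1.3906]
First solve x = (I − A)⁻¹ d = adj(I−A)·d / det(I−A); in particular x_S = (0.7700·190 + 0.1450·60 + 0.2300·20) / 0.45125 = 159.60 / 0.45125 ≈ 353.6842.
Intermediate flow from W to S: z_WS = a_WS · x_S = 0.05 × 159.60 / 0.45125 = 7.98 / 0.45125 ≈ 17.68.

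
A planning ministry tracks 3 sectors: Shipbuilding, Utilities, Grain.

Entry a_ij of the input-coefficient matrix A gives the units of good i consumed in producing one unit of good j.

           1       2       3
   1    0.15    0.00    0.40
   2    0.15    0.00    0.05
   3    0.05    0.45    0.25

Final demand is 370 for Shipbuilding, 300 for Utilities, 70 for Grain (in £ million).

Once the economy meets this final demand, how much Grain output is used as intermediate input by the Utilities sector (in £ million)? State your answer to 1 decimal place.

I − A =
  [   0.85     0.00    -0.40]
  [  -0.15     1.00    -0.05]
  [  -0.05    -0.45     0.75]
Cofactors of I−A, C_ij = (−1)^(i+j)·(minor ij) (rows/columns in the sector order above):
  C_11 = (1.00)(0.75) − (-0.05)(-0.45) = 0.7275
  C_12 = −[(-0.15)(0.75) − (-0.05)(-0.05)] = 0.1150
  C_13 = (-0.15)(-0.45) − (1.00)(-0.05) = 0.1175
  C_21 = −[(0.00)(0.75) − (-0.40)(-0.45)] = 0.1800
  C_22 = (0.85)(0.75) − (-0.40)(-0.05) = 0.6175
  C_23 = −[(0.85)(-0.45) − (0.00)(-0.05)] = 0.3825
  C_31 = (0.00)(-0.05) − (-0.40)(1.00) = 0.4000
  C_32 = −[(0.85)(-0.05) − (-0.40)(-0.15)] = 0.1025
  C_33 = (0.85)(1.00) − (0.00)(-0.15) = 0.8500
det(I−A) = Σ_j (I−A)_1j·C_1j = (0.85)(0.7275) + (0.00)(0.1150) + (-0.40)(0.1175) = 0.571375
adj(I−A) = Cᵀ =
  [ 0.7275   0.1800   0.4000]
  [ 0.1150   0.6175   0.1025]
  [ 0.1175   0.3825   0.8500]
(I − A)⁻¹ = adj(I−A) / det(I−A) ≈
  [   1.2732     0.3150     0.7001]
  [   0.2013     1.0807     0.1794]
  [   0.2056     0.6694     1.4876]
First solve x = (I − A)⁻¹ d = adj(I−A)·d / det(I−A); in particular x_2 = (0.1150·370 + 0.6175·300 + 0.1025·70) / 0.571375 = 234.975 / 0.571375 ≈ 411.245.
Intermediate flow from 3 to 2: z_32 = a_32 · x_2 = 0.45 × 234.975 / 0.571375 = 105.73875 / 0.571375 ≈ 185.1.

z_32 = 185.1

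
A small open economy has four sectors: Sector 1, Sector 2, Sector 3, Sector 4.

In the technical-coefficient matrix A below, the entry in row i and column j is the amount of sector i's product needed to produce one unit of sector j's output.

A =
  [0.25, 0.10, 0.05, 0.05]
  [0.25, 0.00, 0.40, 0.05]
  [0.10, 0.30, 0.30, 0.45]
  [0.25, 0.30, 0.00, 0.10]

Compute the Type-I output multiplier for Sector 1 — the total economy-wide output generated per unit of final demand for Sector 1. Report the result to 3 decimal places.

I − A =
  [   0.75    -0.10    -0.05    -0.05]
  [  -0.25     1.00    -0.40    -0.05]
  [  -0.10    -0.30     0.70    -0.45]
  [  -0.25    -0.30     0.00     0.90]
Compute the cofactors C_ij = (−1)^(i+j)·(3×3 minor ij) of I−A; the adjugate is their transpose:
adj(I−A) = Cᵀ =
  [ 0.457500   0.093750   0.086250   0.073750]
  [ 0.247250   0.453625   0.276875   0.177375]
  [ 0.306000   0.321750   0.623750   0.346750]
  [ 0.209500   0.177250   0.116250   0.404750]
det(I−A) = Σ_j (I−A)_1j·C_1j = (0.75)(0.457500) + (-0.10)(0.247250) + (-0.05)(0.306000) + (-0.05)(0.209500) = 0.292625
(I − A)⁻¹ = adj(I−A) / det(I−A) ≈
  [   1.5634     0.3204     0.2947     0.2520]
  [   0.8449     1.5502     0.9462     0.6062]
  [   1.0457     1.0995     2.1316     1.1850]
  [   0.7159     0.6057     0.3973     1.3832]
The output multiplier for sector j is the column-j sum of the Leontief inverse (I − A)⁻¹ = adj(I−A) / det(I−A).
Column 1 of adj(I−A): (0.457500, 0.247250, 0.306000, 0.209500); det(I−A) = 0.292625.
m_1 = (0.457500 + 0.247250 + 0.306000 + 0.209500) / 0.292625 = 1.22025 / 0.292625 ≈ 4.170.

m_1 = 4.170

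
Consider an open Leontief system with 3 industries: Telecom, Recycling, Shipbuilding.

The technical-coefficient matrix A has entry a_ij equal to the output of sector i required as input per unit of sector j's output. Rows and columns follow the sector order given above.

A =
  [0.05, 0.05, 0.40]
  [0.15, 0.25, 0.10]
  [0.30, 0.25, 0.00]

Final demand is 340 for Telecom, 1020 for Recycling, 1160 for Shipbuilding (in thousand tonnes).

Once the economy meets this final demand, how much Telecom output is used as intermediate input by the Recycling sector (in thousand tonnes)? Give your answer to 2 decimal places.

z_TR = 94.62

I − A =
  [   0.95    -0.05    -0.40]
  [  -0.15     0.75    -0.10]
  [  -0.30    -0.25     1.00]
Cofactors of I−A, C_ij = (−1)^(i+j)·(minor ij) (rows/columns in the sector order above):
  C_11 = (0.75)(1.00) − (-0.10)(-0.25) = 0.7250
  C_12 = −[(-0.15)(1.00) − (-0.10)(-0.30)] = 0.1800
  C_13 = (-0.15)(-0.25) − (0.75)(-0.30) = 0.2625
  C_21 = −[(-0.05)(1.00) − (-0.40)(-0.25)] = 0.1500
  C_22 = (0.95)(1.00) − (-0.40)(-0.30) = 0.8300
  C_23 = −[(0.95)(-0.25) − (-0.05)(-0.30)] = 0.2525
  C_31 = (-0.05)(-0.10) − (-0.40)(0.75) = 0.3050
  C_32 = −[(0.95)(-0.10) − (-0.40)(-0.15)] = 0.1550
  C_33 = (0.95)(0.75) − (-0.05)(-0.15) = 0.7050
det(I−A) = Σ_j (I−A)_1j·C_1j = (0.95)(0.7250) + (-0.05)(0.1800) + (-0.40)(0.2625) = 0.57475
adj(I−A) = Cᵀ =
  [ 0.7250   0.1500   0.3050]
  [ 0.1800   0.8300   0.1550]
  [ 0.2625   0.2525   0.7050]
(I − A)⁻¹ = adj(I−A) / det(I−A) ≈
  [   1.2614     0.2610     0.5307]
  [   0.3132     1.4441     0.2697]
  [   0.4567     0.4393     1.2266]
First solve x = (I − A)⁻¹ d = adj(I−A)·d / det(I−A); in particular x_R = (0.1800·340 + 0.8300·1020 + 0.1550·1160) / 0.57475 = 1087.60 / 0.57475 ≈ 1892.3010.
Intermediate flow from T to R: z_TR = a_TR · x_R = 0.05 × 1087.60 / 0.57475 = 54.38 / 0.57475 ≈ 94.62.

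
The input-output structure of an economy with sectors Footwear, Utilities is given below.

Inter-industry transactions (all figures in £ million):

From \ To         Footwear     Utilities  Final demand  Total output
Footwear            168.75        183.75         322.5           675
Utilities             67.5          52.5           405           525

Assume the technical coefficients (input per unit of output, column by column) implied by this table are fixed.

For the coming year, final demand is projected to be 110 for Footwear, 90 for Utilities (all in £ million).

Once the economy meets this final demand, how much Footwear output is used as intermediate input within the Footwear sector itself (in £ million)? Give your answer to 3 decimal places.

z_11 = 50.977

Technical coefficients a_ij = z_ij / X_j:
  a_11 = 168.75/675 = 0.25, a_21 = 67.5/675 = 0.10
  a_12 = 183.75/525 = 0.35, a_22 = 52.5/525 = 0.10
I − A =
  [   0.75    -0.35]
  [  -0.10     0.90]
det(I−A) = (0.75)(0.90) − (-0.35)(-0.10) = 0.6400
adj(I−A) = [[0.90, 0.35], [0.10, 0.75]]
(I − A)⁻¹ = adj(I−A) / det(I−A) ≈
  [   1.4063     0.5469]
  [   0.1563     1.1719]
First solve x = (I − A)⁻¹ d = adj(I−A)·d / det(I−A); in particular x_1 = (0.90·110 + 0.35·90) / 0.6400 = 130.50 / 0.6400 = 203.90625.
Intermediate flow from 1 to 1: z_11 = a_11 · x_1 = 0.25 × 130.50 / 0.6400 = 32.625 / 0.6400 ≈ 50.977.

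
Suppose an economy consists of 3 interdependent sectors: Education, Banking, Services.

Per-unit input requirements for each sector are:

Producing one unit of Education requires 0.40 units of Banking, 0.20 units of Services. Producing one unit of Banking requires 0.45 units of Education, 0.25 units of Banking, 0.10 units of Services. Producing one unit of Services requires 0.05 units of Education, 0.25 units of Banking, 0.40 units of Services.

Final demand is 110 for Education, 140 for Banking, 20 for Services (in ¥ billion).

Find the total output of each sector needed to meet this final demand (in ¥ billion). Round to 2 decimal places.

I − A =
  [   1.00    -0.45    -0.05]
  [  -0.40     0.75    -0.25]
  [  -0.20    -0.10     0.60]
Cofactors of I−A, C_ij = (−1)^(i+j)·(minor ij) (rows/columns in the sector order above):
  C_11 = (0.75)(0.60) − (-0.25)(-0.10) = 0.4250
  C_12 = −[(-0.40)(0.60) − (-0.25)(-0.20)] = 0.2900
  C_13 = (-0.40)(-0.10) − (0.75)(-0.20) = 0.1900
  C_21 = −[(-0.45)(0.60) − (-0.05)(-0.10)] = 0.2750
  C_22 = (1.00)(0.60) − (-0.05)(-0.20) = 0.5900
  C_23 = −[(1.00)(-0.10) − (-0.45)(-0.20)] = 0.1900
  C_31 = (-0.45)(-0.25) − (-0.05)(0.75) = 0.1500
  C_32 = −[(1.00)(-0.25) − (-0.05)(-0.40)] = 0.2700
  C_33 = (1.00)(0.75) − (-0.45)(-0.40) = 0.5700
det(I−A) = Σ_j (I−A)_1j·C_1j = (1.00)(0.4250) + (-0.45)(0.2900) + (-0.05)(0.1900) = 0.2850
adj(I−A) = Cᵀ =
  [ 0.4250   0.2750   0.1500]
  [ 0.2900   0.5900   0.2700]
  [ 0.1900   0.1900   0.5700]
(I − A)⁻¹ = adj(I−A) / det(I−A) ≈
  [   1.4912     0.9649     0.5263]
  [   1.0175     2.0702     0.9474]
  [   0.6667     0.6667     2.0000]
x = (I − A)⁻¹ d = adj(I−A)·d / det(I−A), with det(I−A) = 0.2850:
  x_E = (0.4250·110 + 0.2750·140 + 0.1500·20) / 0.2850 = 88.25 / 0.2850 ≈ 309.65
  x_B = (0.2900·110 + 0.5900·140 + 0.2700·20) / 0.2850 = 119.90 / 0.2850 ≈ 420.70
  x_S = (0.1900·110 + 0.1900·140 + 0.5700·20) / 0.2850 = 58.90 / 0.2850 ≈ 206.67

x_E = 309.65, x_B = 420.70, x_S = 206.67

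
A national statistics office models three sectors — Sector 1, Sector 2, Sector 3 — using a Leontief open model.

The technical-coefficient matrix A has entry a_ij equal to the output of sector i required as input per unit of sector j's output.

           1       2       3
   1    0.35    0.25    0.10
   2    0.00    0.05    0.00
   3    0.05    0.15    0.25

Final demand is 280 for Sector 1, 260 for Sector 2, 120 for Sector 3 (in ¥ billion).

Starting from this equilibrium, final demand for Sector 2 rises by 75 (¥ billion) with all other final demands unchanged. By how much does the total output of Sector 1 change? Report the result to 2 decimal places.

Δx_1 = 33.13

I − A =
  [   0.65    -0.25    -0.10]
  [   0.00     0.95     0.00]
  [  -0.05    -0.15     0.75]
Cofactors of I−A, C_ij = (−1)^(i+j)·(minor ij) (rows/columns in the sector order above):
  C_11 = (0.95)(0.75) − (0.00)(-0.15) = 0.7125
  C_12 = −[(0.00)(0.75) − (0.00)(-0.05)] = 0.0000
  C_13 = (0.00)(-0.15) − (0.95)(-0.05) = 0.0475
  C_21 = −[(-0.25)(0.75) − (-0.10)(-0.15)] = 0.2025
  C_22 = (0.65)(0.75) − (-0.10)(-0.05) = 0.4825
  C_23 = −[(0.65)(-0.15) − (-0.25)(-0.05)] = 0.1100
  C_31 = (-0.25)(0.00) − (-0.10)(0.95) = 0.0950
  C_32 = −[(0.65)(0.00) − (-0.10)(0.00)] = 0.0000
  C_33 = (0.65)(0.95) − (-0.25)(0.00) = 0.6175
det(I−A) = Σ_j (I−A)_1j·C_1j = (0.65)(0.7125) + (-0.25)(0.0000) + (-0.10)(0.0475) = 0.458375
adj(I−A) = Cᵀ =
  [ 0.7125   0.2025   0.0950]
  [ 0.0000   0.4825   0.0000]
  [ 0.0475   0.1100   0.6175]
(I − A)⁻¹ = adj(I−A) / det(I−A) ≈
  [   1.5544     0.4418     0.2073]
  [   0.0000     1.0526     0.0000]
  [   0.1036     0.2400     1.3472]
Δx = (I − A)⁻¹ Δd with Δd having +75 in the Sector 2 component and 0 elsewhere.
So Δx_1 = L_12 · (+75), where L_12 = adj(I−A)_12 / det(I−A) = 0.2025 / 0.458375.
Δx_1 = 0.2025 × (+75) / 0.458375 = 15.1875 / 0.458375 ≈ 33.13.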